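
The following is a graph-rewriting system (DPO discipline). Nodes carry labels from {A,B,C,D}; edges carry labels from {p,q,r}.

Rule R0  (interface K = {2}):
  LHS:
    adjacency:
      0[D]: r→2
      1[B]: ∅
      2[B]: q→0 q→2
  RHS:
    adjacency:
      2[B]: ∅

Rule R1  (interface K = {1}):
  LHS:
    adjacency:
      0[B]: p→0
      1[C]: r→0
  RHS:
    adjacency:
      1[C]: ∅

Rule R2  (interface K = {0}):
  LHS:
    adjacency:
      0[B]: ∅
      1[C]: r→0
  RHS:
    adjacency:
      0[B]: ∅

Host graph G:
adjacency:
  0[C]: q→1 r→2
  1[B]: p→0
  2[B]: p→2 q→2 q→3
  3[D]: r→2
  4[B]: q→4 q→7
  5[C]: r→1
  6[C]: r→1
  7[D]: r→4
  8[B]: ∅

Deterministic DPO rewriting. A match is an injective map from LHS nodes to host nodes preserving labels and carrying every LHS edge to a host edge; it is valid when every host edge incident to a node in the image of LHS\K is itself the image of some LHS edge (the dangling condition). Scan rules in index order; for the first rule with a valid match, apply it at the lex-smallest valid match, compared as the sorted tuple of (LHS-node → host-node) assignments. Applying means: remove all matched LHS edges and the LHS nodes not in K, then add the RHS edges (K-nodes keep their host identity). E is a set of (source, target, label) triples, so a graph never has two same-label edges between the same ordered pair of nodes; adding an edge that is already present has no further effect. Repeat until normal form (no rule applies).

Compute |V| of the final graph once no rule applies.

Answer: 4

Steps:
[0] host  ⇒  9 nodes, 12 edges  {0-q->1 0-r->2 1-p->0 2-p->2 2-q->2 2-q->3 3-r->2 4-q->4 4-q->7 5-r->1 6-r->1 7-r->4}
[1] R0 @ {0↦3, 1↦8, 2↦2}  ⇒  7 nodes, 9 edges  {0-q->1 0-r->2 1-p->0 2-p->2 4-q->4 4-q->7 5-r->1 6-r->1 7-r->4}
[2] R1 @ {0↦2, 1↦0}  ⇒  6 nodes, 7 edges  {0-q->1 1-p->0 4-q->4 4-q->7 5-r->1 6-r->1 7-r->4}
[3] R2 @ {0↦1, 1↦5}  ⇒  5 nodes, 6 edges  {0-q->1 1-p->0 4-q->4 4-q->7 6-r->1 7-r->4}
[4] R2 @ {0↦1, 1↦6}  ⇒  4 nodes, 5 edges  {0-q->1 1-p->0 4-q->4 4-q->7 7-r->4}
final graph: no rule applies after step 4
NF nodes: {0:C, 1:B, 4:B, 7:D}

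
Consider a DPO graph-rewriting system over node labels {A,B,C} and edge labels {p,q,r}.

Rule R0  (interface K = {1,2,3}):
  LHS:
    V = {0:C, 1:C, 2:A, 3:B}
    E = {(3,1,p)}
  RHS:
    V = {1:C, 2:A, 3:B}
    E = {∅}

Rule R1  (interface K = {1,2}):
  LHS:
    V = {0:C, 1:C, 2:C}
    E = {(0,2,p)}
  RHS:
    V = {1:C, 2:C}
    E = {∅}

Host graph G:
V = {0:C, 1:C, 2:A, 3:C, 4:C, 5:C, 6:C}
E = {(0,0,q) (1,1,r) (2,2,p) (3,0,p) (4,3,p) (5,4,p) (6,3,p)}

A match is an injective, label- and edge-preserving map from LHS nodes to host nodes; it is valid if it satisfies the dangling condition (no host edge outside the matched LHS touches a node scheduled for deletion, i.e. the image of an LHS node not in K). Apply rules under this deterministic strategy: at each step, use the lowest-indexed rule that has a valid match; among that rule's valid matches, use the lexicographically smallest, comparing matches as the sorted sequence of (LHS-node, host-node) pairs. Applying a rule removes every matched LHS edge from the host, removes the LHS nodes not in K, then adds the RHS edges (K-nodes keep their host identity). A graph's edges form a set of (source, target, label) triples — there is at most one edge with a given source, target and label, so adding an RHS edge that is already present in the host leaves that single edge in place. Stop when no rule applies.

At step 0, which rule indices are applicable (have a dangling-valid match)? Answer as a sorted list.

Answer: [R1]

Derivation:
R0: no valid match — LHS pattern not found
R1: 8 valid matches — {0↦5, 1↦0, 2↦4}, {0↦5, 1↦1, 2↦4}, {0↦5, 1↦3, 2↦4} (+5 more)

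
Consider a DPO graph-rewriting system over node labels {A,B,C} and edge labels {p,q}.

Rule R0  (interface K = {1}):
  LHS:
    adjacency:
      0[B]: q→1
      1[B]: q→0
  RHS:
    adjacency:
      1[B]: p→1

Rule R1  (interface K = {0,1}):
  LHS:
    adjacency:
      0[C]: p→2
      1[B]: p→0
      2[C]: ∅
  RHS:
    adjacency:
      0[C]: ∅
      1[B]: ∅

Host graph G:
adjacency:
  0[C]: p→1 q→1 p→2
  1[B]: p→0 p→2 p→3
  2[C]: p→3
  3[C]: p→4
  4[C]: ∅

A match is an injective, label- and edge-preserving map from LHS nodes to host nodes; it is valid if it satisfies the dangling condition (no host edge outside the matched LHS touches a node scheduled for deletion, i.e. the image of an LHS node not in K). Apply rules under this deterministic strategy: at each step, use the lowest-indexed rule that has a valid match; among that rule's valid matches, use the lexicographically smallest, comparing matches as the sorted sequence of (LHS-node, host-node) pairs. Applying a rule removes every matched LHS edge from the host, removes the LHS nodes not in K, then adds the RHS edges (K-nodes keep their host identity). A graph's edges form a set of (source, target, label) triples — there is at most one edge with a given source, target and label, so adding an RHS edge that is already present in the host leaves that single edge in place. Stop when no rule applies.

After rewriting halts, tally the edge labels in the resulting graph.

start.  V:5 E:8  edges: 0-p->1 0-q->1 0-p->2 1-p->0 1-p->2 1-p->3 2-p->3 3-p->4
1. fire R1 via {0↦3, 1↦1, 2↦4}  →  V:4 E:6  edges: 0-p->1 0-q->1 0-p->2 1-p->0 1-p->2 2-p->3
2. fire R1 via {0↦2, 1↦1, 2↦3}  →  V:3 E:4  edges: 0-p->1 0-q->1 0-p->2 1-p->0
3. fire R1 via {0↦0, 1↦1, 2↦2}  →  V:2 E:2  edges: 0-p->1 0-q->1
halt: no rule applies after step 3
NF edges: [(0, 1, 'p'), (0, 1, 'q')]

Answer: p:1 q:1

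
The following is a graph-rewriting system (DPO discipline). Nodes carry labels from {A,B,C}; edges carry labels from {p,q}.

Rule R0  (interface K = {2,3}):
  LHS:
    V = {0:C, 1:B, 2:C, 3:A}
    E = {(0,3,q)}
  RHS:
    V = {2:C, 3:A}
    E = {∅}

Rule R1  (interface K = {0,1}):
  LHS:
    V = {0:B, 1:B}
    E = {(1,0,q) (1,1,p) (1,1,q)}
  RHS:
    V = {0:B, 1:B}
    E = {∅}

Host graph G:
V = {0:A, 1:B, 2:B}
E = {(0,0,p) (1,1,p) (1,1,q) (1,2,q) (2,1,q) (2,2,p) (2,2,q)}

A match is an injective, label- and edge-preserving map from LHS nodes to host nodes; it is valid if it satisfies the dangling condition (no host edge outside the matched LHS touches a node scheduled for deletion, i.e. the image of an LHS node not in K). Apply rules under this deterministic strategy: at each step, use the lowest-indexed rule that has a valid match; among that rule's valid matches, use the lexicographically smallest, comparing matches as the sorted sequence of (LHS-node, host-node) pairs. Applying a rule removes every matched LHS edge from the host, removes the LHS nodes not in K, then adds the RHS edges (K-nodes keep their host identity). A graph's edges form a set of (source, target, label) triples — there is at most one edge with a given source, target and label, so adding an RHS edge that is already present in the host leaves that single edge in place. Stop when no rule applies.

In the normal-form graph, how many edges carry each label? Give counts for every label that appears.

Answer: p:1

Rewrite trace:
initial: |V|=3 |E|=7  E = 0-p->0 1-p->1 1-q->1 1-q->2 2-q->1 2-p->2 2-q->2
step 1: apply R1 at {0↦1, 1↦2}  → |V|=3 |E|=4  E = 0-p->0 1-p->1 1-q->1 1-q->2
step 2: apply R1 at {0↦2, 1↦1}  → |V|=3 |E|=1  E = 0-p->0
halt: no rule applies after step 2
NF edges: [(0, 0, 'p')]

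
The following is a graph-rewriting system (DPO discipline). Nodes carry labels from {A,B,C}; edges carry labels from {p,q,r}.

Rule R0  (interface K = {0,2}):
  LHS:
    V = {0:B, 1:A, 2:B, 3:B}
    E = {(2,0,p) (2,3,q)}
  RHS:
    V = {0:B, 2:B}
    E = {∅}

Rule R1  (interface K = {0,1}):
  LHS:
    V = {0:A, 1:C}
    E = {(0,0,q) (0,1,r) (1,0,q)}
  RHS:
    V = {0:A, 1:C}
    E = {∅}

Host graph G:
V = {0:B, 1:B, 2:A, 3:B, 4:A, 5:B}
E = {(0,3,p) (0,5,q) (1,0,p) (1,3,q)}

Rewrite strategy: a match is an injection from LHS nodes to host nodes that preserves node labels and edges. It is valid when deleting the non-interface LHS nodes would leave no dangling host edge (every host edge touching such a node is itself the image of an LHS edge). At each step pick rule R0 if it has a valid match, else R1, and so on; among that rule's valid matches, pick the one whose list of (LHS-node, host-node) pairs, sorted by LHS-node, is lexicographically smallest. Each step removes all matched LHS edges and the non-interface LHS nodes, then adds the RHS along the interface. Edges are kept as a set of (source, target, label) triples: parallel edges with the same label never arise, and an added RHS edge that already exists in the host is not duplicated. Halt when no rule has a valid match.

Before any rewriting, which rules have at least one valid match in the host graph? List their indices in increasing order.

R0: 2 valid matches — {0↦3, 1↦2, 2↦0, 3↦5}, {0↦3, 1↦4, 2↦0, 3↦5}
R1: no valid match — LHS pattern not found

Answer: [R0]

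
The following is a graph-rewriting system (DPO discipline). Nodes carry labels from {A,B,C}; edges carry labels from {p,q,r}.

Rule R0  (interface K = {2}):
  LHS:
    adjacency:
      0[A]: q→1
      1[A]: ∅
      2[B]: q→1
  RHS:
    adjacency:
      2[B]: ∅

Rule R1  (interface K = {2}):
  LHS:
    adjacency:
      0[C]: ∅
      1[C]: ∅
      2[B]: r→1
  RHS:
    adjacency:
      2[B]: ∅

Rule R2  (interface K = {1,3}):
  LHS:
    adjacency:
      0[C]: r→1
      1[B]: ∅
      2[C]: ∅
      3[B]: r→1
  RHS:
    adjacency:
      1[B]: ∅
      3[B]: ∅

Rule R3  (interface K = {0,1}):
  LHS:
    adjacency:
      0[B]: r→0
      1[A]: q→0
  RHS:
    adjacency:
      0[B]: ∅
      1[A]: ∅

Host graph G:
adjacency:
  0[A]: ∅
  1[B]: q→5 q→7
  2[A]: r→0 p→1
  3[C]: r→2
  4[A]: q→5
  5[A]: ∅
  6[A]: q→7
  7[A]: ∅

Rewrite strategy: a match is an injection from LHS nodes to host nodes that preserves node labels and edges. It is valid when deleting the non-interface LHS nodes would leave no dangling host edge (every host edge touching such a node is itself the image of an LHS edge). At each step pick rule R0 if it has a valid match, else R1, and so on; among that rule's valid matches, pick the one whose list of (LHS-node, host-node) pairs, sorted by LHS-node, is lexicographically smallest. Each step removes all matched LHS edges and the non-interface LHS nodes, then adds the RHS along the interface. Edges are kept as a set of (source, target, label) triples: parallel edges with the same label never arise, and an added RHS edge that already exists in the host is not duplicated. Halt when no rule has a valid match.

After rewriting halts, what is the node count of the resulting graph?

start.  V:8 E:7  edges: 1-q->5 1-q->7 2-r->0 2-p->1 3-r->2 4-q->5 6-q->7
1. fire R0 via {0↦4, 1↦5, 2↦1}  →  V:6 E:5  edges: 1-q->7 2-r->0 2-p->1 3-r->2 6-q->7
2. fire R0 via {0↦6, 1↦7, 2↦1}  →  V:4 E:3  edges: 2-r->0 2-p->1 3-r->2
halt: no rule applies after step 2
NF nodes: {0:A, 1:B, 2:A, 3:C}

Answer: 4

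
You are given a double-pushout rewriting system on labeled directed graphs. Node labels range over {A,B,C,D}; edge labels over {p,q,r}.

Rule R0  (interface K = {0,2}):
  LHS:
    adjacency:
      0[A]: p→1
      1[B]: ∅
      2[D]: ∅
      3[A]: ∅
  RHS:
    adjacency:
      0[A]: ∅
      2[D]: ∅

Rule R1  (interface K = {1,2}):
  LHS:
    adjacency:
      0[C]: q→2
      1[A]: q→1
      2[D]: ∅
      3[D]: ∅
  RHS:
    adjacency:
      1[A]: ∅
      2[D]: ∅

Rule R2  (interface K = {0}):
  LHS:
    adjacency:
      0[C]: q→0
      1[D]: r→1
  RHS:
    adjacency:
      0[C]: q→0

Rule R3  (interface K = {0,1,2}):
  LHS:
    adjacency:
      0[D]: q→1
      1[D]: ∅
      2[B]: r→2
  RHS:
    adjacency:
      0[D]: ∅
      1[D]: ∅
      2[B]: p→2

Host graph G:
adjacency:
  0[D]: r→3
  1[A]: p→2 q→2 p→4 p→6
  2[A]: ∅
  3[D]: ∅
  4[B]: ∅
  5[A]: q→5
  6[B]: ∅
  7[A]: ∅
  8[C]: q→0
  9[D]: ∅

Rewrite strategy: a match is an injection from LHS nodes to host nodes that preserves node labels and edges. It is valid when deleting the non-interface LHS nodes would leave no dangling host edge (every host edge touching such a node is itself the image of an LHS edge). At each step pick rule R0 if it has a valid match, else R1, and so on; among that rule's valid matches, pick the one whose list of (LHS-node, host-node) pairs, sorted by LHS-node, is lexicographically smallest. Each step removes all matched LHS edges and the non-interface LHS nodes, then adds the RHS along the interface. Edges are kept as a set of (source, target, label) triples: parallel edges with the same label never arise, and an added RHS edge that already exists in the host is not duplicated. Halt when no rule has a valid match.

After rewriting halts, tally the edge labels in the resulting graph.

Answer: p:1 q:1 r:1

Rewrite trace:
initial: |V|=10 |E|=7  E = 0-r->3 1-p->2 1-q->2 1-p->4 1-p->6 5-q->5 8-q->0
step 1: apply R0 at {0↦1, 1↦4, 2↦0, 3↦7}  → |V|=8 |E|=6  E = 0-r->3 1-p->2 1-q->2 1-p->6 5-q->5 8-q->0
step 2: apply R1 at {0↦8, 1↦5, 2↦0, 3↦9}  → |V|=6 |E|=4  E = 0-r->3 1-p->2 1-q->2 1-p->6
step 3: apply R0 at {0↦1, 1↦6, 2↦0, 3↦5}  → |V|=4 |E|=3  E = 0-r->3 1-p->2 1-q->2
normal form: no rule applies after step 3
NF edges: [(0, 3, 'r'), (1, 2, 'p'), (1, 2, 'q')]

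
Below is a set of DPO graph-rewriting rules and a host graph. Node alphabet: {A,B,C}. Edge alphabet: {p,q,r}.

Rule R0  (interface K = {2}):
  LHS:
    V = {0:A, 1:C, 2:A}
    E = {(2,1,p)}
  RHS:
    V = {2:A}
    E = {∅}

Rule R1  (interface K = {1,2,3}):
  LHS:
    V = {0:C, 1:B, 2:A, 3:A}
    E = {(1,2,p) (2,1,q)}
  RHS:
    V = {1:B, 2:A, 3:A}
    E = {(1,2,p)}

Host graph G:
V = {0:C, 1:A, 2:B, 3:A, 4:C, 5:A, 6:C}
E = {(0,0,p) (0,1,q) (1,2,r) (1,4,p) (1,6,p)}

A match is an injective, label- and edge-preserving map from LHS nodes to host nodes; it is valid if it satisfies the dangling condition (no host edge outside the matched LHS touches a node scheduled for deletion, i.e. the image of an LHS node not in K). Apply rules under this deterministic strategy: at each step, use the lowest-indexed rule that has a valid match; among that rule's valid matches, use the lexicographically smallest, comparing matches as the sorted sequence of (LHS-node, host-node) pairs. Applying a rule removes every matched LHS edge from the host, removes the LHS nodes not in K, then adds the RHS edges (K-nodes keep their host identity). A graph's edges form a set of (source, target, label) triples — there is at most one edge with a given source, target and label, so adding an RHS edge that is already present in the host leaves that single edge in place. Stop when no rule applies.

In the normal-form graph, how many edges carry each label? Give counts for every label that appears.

initial: |V|=7 |E|=5  E = 0-p->0 0-q->1 1-r->2 1-p->4 1-p->6
step 1: apply R0 at {0↦3, 1↦4, 2↦1}  → |V|=5 |E|=4  E = 0-p->0 0-q->1 1-r->2 1-p->6
step 2: apply R0 at {0↦5, 1↦6, 2↦1}  → |V|=3 |E|=3  E = 0-p->0 0-q->1 1-r->2
halt: no rule applies after step 2
NF edges: [(0, 0, 'p'), (0, 1, 'q'), (1, 2, 'r')]

Answer: p:1 q:1 r:1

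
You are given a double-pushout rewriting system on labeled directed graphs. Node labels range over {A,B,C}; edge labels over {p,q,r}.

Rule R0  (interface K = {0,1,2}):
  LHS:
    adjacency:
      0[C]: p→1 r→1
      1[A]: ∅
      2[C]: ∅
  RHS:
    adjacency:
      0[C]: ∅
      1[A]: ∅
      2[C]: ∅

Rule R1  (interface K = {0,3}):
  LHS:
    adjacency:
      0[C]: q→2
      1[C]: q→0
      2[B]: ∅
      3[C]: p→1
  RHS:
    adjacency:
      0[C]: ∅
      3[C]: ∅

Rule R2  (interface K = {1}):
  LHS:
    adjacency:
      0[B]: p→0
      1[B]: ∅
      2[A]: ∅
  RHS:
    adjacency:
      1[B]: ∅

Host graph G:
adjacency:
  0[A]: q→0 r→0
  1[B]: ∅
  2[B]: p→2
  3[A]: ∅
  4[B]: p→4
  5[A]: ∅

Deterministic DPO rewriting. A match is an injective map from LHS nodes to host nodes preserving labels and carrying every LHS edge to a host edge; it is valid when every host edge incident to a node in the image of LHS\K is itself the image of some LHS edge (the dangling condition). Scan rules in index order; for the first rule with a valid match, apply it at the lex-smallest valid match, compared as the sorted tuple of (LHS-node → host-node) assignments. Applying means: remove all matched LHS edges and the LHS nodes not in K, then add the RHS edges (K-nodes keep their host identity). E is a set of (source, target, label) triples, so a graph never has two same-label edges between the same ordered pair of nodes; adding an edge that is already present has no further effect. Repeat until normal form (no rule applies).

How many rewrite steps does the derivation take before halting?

Answer: 2

Steps:
initial: |V|=6 |E|=4  E = 0-q->0 0-r->0 2-p->2 4-p->4
step 1: apply R2 at {0↦2, 1↦1, 2↦3}  → |V|=4 |E|=3  E = 0-q->0 0-r->0 4-p->4
step 2: apply R2 at {0↦4, 1↦1, 2↦5}  → |V|=2 |E|=2  E = 0-q->0 0-r->0
final graph: no rule applies after step 2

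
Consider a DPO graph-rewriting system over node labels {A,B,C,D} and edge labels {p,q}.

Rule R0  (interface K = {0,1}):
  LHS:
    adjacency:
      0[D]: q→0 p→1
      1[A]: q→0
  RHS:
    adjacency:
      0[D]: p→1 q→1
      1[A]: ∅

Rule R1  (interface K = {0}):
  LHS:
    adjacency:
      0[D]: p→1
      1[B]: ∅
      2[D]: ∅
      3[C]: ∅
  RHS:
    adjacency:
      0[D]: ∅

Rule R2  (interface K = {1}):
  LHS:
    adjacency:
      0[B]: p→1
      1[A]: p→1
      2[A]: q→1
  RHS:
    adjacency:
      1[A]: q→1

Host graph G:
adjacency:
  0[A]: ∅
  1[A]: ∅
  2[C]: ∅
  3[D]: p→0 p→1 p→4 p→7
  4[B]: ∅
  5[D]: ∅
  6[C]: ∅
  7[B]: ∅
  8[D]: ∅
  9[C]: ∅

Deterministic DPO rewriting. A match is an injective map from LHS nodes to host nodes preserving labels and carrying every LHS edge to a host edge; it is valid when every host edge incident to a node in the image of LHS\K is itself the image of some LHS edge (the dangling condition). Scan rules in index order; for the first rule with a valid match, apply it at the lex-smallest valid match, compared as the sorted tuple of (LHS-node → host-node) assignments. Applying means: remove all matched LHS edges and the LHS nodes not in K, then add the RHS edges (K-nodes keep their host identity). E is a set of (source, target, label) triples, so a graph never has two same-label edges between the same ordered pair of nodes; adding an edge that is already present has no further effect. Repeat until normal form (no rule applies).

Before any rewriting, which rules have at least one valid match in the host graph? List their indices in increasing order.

R0: no valid match — LHS pattern not found
R1: 12 valid matches — {0↦3, 1↦4, 2↦5, 3↦2}, {0↦3, 1↦4, 2↦5, 3↦6}, {0↦3, 1↦4, 2↦5, 3↦9} (+9 more)
R2: no valid match — LHS pattern not found

Answer: [R1]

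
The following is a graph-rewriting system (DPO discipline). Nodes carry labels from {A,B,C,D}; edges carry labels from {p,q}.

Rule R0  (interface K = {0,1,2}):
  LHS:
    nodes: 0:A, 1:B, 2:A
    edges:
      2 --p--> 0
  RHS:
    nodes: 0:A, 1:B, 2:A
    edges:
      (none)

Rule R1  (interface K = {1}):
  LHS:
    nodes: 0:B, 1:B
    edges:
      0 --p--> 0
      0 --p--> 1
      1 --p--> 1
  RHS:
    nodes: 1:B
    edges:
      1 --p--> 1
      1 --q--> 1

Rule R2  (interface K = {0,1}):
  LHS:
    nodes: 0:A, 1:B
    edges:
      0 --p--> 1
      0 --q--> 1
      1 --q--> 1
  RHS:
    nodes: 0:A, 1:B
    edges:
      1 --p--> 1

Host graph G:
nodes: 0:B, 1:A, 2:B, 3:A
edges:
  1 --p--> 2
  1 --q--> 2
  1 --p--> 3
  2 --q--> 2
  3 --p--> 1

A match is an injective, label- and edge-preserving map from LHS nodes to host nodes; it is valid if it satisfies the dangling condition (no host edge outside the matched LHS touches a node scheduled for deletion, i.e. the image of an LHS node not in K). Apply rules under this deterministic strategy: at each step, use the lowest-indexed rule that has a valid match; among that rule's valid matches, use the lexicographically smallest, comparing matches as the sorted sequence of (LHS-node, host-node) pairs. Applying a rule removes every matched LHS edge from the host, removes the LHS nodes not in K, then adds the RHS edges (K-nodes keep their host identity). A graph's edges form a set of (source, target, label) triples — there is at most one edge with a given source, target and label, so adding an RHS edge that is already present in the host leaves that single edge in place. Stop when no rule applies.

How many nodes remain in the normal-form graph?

initial: |V|=4 |E|=5  E = 1-p->2 1-q->2 1-p->3 2-q->2 3-p->1
step 1: apply R0 at {0↦1, 1↦0, 2↦3}  → |V|=4 |E|=4  E = 1-p->2 1-q->2 1-p->3 2-q->2
step 2: apply R0 at {0↦3, 1↦0, 2↦1}  → |V|=4 |E|=3  E = 1-p->2 1-q->2 2-q->2
step 3: apply R2 at {0↦1, 1↦2}  → |V|=4 |E|=1  E = 2-p->2
normal form: no rule applies after step 3
NF nodes: {0:B, 1:A, 2:B, 3:A}

Answer: 4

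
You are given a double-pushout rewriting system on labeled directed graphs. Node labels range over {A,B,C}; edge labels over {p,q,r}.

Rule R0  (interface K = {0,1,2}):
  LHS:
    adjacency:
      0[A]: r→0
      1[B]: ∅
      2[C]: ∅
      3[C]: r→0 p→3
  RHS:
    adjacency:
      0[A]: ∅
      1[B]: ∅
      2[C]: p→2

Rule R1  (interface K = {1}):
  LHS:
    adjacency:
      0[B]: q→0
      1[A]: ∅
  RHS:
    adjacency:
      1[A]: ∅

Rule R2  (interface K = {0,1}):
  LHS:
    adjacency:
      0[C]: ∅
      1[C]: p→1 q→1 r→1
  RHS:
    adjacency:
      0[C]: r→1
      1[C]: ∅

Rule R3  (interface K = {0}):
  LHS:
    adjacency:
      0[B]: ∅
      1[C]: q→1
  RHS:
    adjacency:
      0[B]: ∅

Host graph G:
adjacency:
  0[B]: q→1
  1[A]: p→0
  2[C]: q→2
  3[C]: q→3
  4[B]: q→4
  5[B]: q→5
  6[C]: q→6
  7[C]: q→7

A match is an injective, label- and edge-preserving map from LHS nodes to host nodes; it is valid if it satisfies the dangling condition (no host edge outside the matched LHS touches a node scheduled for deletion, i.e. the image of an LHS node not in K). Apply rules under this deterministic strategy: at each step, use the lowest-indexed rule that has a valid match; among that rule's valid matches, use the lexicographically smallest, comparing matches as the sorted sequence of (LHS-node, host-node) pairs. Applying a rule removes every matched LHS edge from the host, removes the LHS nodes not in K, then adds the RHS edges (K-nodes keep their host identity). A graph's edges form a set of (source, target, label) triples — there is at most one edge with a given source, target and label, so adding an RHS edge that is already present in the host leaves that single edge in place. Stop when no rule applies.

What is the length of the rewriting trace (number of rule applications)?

Answer: 6

Rewrite trace:
start.  V:8 E:8  edges: 0-q->1 1-p->0 2-q->2 3-q->3 4-q->4 5-q->5 6-q->6 7-q->7
1. fire R1 via {0↦4, 1↦1}  →  V:7 E:7  edges: 0-q->1 1-p->0 2-q->2 3-q->3 5-q->5 6-q->6 7-q->7
2. fire R1 via {0↦5, 1↦1}  →  V:6 E:6  edges: 0-q->1 1-p->0 2-q->2 3-q->3 6-q->6 7-q->7
3. fire R3 via {0↦0, 1↦2}  →  V:5 E:5  edges: 0-q->1 1-p->0 3-q->3 6-q->6 7-q->7
4. fire R3 via {0↦0, 1↦3}  →  V:4 E:4  edges: 0-q->1 1-p->0 6-q->6 7-q->7
5. fire R3 via {0↦0, 1↦6}  →  V:3 E:3  edges: 0-q->1 1-p->0 7-q->7
6. fire R3 via {0↦0, 1↦7}  →  V:2 E:2  edges: 0-q->1 1-p->0
final graph: no rule applies after step 6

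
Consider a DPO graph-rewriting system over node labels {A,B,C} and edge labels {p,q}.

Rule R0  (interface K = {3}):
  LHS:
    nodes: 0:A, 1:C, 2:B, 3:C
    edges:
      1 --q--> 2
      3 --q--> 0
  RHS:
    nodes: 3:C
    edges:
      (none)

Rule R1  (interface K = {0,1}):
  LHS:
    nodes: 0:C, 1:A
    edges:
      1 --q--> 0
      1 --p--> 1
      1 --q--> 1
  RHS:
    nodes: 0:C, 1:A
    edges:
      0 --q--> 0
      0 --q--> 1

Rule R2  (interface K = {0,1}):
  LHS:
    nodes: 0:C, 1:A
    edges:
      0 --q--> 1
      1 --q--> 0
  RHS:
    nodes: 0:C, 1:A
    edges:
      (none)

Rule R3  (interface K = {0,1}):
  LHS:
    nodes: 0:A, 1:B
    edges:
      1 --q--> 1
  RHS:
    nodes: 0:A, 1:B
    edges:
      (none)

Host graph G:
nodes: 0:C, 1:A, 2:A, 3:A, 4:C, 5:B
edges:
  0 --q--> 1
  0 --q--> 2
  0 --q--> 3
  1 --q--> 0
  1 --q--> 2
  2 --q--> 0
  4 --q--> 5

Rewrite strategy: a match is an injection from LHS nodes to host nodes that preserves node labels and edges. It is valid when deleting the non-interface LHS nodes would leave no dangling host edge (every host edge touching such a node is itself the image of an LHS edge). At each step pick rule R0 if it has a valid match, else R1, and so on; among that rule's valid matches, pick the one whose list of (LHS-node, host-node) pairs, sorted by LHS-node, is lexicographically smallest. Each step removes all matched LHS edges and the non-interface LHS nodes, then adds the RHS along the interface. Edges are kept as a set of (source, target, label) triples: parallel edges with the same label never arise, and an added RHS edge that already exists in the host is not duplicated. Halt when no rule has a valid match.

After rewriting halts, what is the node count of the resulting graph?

[0] host  ⇒  6 nodes, 7 edges  {0-q->1 0-q->2 0-q->3 1-q->0 1-q->2 2-q->0 4-q->5}
[1] R0 @ {0↦3, 1↦4, 2↦5, 3↦0}  ⇒  3 nodes, 5 edges  {0-q->1 0-q->2 1-q->0 1-q->2 2-q->0}
[2] R2 @ {0↦0, 1↦1}  ⇒  3 nodes, 3 edges  {0-q->2 1-q->2 2-q->0}
[3] R2 @ {0↦0, 1↦2}  ⇒  3 nodes, 1 edges  {1-q->2}
final graph: no rule applies after step 3
NF nodes: {0:C, 1:A, 2:A}

Answer: 3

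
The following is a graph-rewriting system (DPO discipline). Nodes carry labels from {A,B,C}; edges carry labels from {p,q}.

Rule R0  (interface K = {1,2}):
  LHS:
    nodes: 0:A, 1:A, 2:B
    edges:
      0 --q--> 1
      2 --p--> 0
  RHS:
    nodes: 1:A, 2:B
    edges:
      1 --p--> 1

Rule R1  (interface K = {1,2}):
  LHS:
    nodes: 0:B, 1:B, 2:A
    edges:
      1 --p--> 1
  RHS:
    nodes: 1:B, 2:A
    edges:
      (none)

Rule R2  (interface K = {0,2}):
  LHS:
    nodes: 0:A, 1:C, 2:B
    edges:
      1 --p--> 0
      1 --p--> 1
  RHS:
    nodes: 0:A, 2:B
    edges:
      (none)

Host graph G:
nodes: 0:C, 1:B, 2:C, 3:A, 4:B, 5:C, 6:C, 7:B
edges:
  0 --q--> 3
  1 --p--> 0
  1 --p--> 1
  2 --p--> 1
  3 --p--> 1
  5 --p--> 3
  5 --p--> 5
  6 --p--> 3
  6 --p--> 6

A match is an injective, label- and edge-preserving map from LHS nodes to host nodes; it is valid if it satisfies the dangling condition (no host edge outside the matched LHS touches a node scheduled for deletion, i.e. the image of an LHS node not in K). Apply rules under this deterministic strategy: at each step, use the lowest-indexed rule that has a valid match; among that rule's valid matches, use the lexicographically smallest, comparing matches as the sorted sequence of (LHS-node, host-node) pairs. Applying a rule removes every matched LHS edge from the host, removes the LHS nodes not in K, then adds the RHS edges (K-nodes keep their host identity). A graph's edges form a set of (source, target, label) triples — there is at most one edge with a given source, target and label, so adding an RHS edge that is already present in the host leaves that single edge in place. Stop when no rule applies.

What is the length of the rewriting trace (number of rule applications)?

Answer: 3

Steps:
start.  V:8 E:9  edges: 0-q->3 1-p->0 1-p->1 2-p->1 3-p->1 5-p->3 5-p->5 6-p->3 6-p->6
1. fire R1 via {0↦4, 1↦1, 2↦3}  →  V:7 E:8  edges: 0-q->3 1-p->0 2-p->1 3-p->1 5-p->3 5-p->5 6-p->3 6-p->6
2. fire R2 via {0↦3, 1↦5, 2↦1}  →  V:6 E:6  edges: 0-q->3 1-p->0 2-p->1 3-p->1 6-p->3 6-p->6
3. fire R2 via {0↦3, 1↦6, 2↦1}  →  V:5 E:4  edges: 0-q->3 1-p->0 2-p->1 3-p->1
final graph: no rule applies after step 3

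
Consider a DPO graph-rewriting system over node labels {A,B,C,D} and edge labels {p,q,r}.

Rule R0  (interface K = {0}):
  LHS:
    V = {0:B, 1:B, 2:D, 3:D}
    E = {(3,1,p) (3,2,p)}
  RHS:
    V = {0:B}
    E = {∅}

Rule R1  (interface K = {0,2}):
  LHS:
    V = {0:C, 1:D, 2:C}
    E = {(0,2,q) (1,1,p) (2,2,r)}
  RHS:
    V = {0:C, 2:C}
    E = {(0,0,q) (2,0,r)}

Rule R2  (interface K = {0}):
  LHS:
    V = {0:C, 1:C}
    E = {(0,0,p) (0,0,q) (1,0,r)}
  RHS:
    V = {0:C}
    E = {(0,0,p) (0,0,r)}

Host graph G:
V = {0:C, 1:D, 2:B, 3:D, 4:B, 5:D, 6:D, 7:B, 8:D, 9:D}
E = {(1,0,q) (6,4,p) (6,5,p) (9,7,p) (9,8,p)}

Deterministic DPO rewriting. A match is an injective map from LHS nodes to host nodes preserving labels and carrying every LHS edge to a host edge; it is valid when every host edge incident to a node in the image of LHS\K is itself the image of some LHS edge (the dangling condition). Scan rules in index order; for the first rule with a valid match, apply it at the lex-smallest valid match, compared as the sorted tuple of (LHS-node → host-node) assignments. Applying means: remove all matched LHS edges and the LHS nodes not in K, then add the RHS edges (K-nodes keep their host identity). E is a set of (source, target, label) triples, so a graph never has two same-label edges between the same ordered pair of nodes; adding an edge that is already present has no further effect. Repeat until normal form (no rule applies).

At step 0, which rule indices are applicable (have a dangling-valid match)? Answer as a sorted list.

Answer: [R0]

Steps:
R0: 4 valid matches — {0↦2, 1↦4, 2↦5, 3↦6}, {0↦2, 1↦7, 2↦8, 3↦9}, {0↦4, 1↦7, 2↦8, 3↦9} (+1 more)
R1: no valid match — LHS pattern not found
R2: no valid match — LHS pattern not found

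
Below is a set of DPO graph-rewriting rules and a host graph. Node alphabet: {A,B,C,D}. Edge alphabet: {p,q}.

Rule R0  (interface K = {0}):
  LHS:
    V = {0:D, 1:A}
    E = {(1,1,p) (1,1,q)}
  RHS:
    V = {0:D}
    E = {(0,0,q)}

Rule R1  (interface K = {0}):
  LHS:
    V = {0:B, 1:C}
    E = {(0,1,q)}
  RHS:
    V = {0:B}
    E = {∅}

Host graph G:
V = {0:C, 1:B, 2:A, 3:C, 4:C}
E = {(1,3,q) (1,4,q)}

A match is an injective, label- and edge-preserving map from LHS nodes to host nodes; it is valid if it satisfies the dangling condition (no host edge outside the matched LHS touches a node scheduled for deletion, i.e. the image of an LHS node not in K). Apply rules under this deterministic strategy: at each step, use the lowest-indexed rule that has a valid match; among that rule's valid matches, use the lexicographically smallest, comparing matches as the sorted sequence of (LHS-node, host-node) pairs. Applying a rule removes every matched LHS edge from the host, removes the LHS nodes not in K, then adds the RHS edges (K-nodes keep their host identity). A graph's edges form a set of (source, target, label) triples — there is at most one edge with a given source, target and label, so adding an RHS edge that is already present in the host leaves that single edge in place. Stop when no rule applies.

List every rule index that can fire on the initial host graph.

R0: no valid match — LHS pattern not found
R1: 2 valid matches — {0↦1, 1↦3}, {0↦1, 1↦4}

Answer: [R1]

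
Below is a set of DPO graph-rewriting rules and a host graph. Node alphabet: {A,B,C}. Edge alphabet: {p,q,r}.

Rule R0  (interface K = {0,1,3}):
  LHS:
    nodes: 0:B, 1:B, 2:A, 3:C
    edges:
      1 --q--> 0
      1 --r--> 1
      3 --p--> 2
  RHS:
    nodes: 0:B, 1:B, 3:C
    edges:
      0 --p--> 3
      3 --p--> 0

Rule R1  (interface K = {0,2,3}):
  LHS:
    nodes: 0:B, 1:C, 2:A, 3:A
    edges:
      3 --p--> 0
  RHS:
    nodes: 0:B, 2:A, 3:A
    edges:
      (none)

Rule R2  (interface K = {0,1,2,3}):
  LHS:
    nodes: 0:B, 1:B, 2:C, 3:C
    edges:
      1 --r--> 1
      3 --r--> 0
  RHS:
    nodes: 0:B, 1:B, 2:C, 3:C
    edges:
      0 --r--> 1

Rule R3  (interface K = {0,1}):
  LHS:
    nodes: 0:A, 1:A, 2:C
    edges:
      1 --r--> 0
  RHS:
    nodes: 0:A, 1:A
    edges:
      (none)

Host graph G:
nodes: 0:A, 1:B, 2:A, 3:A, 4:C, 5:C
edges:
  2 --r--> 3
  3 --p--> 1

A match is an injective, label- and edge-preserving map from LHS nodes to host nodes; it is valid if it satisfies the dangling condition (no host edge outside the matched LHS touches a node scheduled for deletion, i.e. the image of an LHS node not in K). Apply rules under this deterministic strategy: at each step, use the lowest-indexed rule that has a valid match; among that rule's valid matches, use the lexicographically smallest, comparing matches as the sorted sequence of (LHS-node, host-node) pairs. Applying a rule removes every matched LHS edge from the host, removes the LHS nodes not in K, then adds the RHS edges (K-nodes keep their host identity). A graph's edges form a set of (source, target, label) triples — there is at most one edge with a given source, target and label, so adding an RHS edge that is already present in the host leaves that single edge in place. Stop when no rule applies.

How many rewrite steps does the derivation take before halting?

Answer: 2

Steps:
initial: |V|=6 |E|=2  E = 2-r->3 3-p->1
step 1: apply R1 at {0↦1, 1↦4, 2↦0, 3↦3}  → |V|=5 |E|=1  E = 2-r->3
step 2: apply R3 at {0↦3, 1↦2, 2↦5}  → |V|=4 |E|=0  E = ∅
normal form: no rule applies after step 2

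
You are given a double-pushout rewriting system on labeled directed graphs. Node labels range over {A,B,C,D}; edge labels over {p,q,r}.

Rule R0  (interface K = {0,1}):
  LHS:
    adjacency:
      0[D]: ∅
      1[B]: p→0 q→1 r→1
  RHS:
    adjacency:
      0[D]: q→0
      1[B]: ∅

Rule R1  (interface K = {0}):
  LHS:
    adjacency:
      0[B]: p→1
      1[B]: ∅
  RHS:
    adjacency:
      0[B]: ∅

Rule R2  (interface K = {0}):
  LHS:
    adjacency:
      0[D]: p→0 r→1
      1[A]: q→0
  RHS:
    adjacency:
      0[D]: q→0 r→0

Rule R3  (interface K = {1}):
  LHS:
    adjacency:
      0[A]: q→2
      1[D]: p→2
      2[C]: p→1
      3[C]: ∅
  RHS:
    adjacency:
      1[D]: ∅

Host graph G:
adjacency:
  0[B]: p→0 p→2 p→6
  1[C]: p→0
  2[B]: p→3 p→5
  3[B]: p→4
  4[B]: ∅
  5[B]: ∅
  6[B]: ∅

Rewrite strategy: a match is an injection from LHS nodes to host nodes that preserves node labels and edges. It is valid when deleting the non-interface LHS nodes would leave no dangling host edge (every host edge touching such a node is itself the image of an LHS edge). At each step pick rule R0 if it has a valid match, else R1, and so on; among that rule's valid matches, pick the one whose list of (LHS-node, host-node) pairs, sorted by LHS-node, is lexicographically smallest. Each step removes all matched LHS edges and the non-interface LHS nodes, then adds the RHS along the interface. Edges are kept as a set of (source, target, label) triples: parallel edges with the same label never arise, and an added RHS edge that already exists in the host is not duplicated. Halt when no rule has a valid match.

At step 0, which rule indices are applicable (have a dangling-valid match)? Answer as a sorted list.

Answer: [R1]

Derivation:
R0: no valid match — LHS pattern not found
R1: 3 valid matches — {0↦0, 1↦6}, {0↦2, 1↦5}, {0↦3, 1↦4}
R2: no valid match — LHS pattern not found
R3: no valid match — LHS pattern not found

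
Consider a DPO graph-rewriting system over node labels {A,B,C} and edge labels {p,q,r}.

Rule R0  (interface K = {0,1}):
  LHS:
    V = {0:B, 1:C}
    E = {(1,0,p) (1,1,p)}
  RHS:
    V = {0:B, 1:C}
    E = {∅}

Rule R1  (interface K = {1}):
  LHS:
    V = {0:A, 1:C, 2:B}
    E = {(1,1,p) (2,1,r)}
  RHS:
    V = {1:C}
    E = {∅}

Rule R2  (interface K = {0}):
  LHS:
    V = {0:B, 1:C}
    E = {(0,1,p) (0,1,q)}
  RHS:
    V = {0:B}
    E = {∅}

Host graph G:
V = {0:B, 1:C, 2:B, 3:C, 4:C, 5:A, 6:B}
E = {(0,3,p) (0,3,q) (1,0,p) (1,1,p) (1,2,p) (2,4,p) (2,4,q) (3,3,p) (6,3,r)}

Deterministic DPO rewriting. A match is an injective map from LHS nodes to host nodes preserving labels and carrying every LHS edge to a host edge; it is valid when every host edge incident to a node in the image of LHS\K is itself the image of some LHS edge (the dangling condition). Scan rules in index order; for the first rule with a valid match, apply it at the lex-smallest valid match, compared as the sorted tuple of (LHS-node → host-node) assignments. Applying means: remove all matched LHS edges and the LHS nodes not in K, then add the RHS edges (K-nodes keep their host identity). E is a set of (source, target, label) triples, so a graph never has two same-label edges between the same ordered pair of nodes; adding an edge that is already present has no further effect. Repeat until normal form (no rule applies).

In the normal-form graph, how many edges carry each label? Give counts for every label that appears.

start.  V:7 E:9  edges: 0-p->3 0-q->3 1-p->0 1-p->1 1-p->2 2-p->4 2-q->4 3-p->3 6-r->3
1. fire R0 via {0↦0, 1↦1}  →  V:7 E:7  edges: 0-p->3 0-q->3 1-p->2 2-p->4 2-q->4 3-p->3 6-r->3
2. fire R1 via {0↦5, 1↦3, 2↦6}  →  V:5 E:5  edges: 0-p->3 0-q->3 1-p->2 2-p->4 2-q->4
3. fire R2 via {0↦0, 1↦3}  →  V:4 E:3  edges: 1-p->2 2-p->4 2-q->4
4. fire R2 via {0↦2, 1↦4}  →  V:3 E:1  edges: 1-p->2
normal form: no rule applies after step 4
NF edges: [(1, 2, 'p')]

Answer: p:1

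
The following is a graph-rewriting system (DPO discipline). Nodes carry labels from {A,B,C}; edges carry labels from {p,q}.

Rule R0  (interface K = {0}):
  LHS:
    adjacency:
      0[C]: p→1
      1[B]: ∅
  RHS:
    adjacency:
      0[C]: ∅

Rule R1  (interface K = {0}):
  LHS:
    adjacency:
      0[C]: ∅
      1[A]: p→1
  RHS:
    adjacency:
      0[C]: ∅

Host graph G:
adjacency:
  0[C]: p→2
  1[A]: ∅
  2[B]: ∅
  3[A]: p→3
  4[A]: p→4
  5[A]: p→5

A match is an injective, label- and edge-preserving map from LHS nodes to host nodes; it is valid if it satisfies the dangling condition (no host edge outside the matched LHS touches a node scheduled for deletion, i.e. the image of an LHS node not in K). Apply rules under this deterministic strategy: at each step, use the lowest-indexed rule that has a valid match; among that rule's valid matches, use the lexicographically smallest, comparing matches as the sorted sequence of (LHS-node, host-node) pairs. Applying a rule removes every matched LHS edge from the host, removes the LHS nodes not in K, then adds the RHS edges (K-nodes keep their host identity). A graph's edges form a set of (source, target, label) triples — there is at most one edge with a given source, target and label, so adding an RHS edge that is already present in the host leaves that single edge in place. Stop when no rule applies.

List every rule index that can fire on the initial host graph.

Answer: [R0,R1]

Steps:
R0: 1 valid match — {0↦0, 1↦2}
R1: 3 valid matches — {0↦0, 1↦3}, {0↦0, 1↦4}, {0↦0, 1↦5}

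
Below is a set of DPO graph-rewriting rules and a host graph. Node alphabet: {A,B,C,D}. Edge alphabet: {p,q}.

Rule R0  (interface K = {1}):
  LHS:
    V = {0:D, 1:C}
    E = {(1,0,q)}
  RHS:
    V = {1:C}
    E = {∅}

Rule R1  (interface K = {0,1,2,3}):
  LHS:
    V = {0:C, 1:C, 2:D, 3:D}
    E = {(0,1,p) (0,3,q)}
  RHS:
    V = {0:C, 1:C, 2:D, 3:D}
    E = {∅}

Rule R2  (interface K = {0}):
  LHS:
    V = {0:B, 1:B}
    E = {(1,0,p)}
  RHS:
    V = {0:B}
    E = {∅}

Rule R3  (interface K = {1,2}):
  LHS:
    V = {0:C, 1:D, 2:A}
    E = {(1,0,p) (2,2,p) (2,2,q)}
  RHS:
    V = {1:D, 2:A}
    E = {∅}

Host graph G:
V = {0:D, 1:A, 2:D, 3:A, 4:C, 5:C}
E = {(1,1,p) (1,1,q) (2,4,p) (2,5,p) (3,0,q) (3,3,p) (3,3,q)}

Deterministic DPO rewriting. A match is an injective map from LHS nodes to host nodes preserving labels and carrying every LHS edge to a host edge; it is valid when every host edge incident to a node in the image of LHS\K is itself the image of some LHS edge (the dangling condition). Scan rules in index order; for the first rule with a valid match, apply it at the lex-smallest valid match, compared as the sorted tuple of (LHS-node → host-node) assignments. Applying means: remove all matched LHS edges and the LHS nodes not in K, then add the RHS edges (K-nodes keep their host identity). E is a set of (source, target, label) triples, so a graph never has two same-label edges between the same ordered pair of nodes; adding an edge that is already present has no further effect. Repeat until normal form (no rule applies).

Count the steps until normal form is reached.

initial: |V|=6 |E|=7  E = 1-p->1 1-q->1 2-p->4 2-p->5 3-q->0 3-p->3 3-q->3
step 1: apply R3 at {0↦4, 1↦2, 2↦1}  → |V|=5 |E|=4  E = 2-p->5 3-q->0 3-p->3 3-q->3
step 2: apply R3 at {0↦5, 1↦2, 2↦3}  → |V|=4 |E|=1  E = 3-q->0
halt: no rule applies after step 2

Answer: 2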